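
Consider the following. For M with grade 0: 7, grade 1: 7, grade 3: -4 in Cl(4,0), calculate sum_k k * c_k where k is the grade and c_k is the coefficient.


Grade-weighted sum = sum of grade_k * coefficient_k
0*7 = 0
1*7 = 7
3*(-4) = -12
Total = 0 + 7 + (-12) = -5


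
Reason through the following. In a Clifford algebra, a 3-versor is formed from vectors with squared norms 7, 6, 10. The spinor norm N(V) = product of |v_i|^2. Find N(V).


Spinor norm N(V) = |v1|^2 * |v2|^2 * ... * |v3|^2
= 7 * 6 * 10
Running product: 7, 42, 420
N(V) = 420


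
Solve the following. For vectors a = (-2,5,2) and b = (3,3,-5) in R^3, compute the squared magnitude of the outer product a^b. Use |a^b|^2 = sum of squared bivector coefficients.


a wedge b = (a1*b2 - a2*b1)*e12 + (a1*b3 - a3*b1)*e13 + (a2*b3 - a3*b2)*e23
e12 coeff: (-2)*3 - 5*3 = -6 - 15 = -21
e13 coeff: (-2)*(-5) - 2*3 = 10 - 6 = 4
e23 coeff: 5*(-5) - 2*3 = -25 - 6 = -31
|a wedge b|^2 = (-21)^2 + 4^2 + (-31)^2
= 441 + 16 + 961
= 1418


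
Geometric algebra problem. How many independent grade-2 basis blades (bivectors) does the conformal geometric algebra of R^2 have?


The conformal model of R^2 uses Cl(3,1) with m = 2 + 2 = 4 generators.
Number of grade-2 blades = C(m, 2) = C(4, 2)
= 4*3/2 = 6


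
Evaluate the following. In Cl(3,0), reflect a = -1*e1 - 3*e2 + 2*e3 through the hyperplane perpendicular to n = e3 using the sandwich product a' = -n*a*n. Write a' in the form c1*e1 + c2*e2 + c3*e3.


Reflection formula: a' = -n*a*n, with n = e3 (unit vector, n^2 = 1).
For reflection through hyperplane perp to e3:
The component along e3 flips sign, others stay.
a = (-1, -3, 2)
a' = (-1, -3, -2)
a' = -1*e1 - 3*e2 - 2*e3


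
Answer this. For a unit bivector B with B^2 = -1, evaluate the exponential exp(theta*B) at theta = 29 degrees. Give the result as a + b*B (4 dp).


For a unit bivector B with B^2 = -1, the exponential series gives
e^(theta*B) = cos(theta) + sin(theta)*B (the GA analogue of Euler's formula).
theta = 29 degrees = 0.506145 rad
cos(29 deg) = 0.8746
sin(29 deg) = 0.4848
exp(theta*B) = 0.8746 + 0.4848*B


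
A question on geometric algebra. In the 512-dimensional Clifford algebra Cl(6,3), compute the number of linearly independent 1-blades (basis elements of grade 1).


Number of grade-k basis blades in Cl(p,q) with n = p + q is C(n, k).
n = 6 + 3 = 9
C(9, 1) = 9! / (1! * 8!)
= 362880 / (1 * 40320)
= 9


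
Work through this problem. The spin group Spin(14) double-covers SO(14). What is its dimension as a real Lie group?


Spin(n) double-covers SO(n); both have Lie algebra so(n) of dimension n(n-1)/2.
n = 14
n(n-1) = 14 * 13 = 182
dim Spin(14) = 182/2 = 91


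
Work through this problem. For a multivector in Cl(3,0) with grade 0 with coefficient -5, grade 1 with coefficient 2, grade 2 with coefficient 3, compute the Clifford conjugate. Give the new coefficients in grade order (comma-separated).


Clifford conjugate sign for grade k: (-1)^(k(k+1)/2)
Grade 0: (-1)^(0*1/2) = (-1)^0 = 1, coeff -5 -> -5
Grade 1: (-1)^(1*2/2) = (-1)^1 = -1, coeff 2 -> -2
Grade 2: (-1)^(2*3/2) = (-1)^3 = -1, coeff 3 -> -3
Conjugated coefficients: -5, -2, -3


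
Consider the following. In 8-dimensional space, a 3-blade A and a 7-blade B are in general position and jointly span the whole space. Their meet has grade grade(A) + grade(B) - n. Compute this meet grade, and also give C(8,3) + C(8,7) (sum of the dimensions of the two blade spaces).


Meet grade = grade(A) + grade(B) - n
= 3 + 7 - 8 = 2
C(8,3) = 56
C(8,7) = 8
dim_A + dim_B = 56 + 8 = 64


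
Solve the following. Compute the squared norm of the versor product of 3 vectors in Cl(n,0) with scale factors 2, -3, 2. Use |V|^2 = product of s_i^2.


Each vector v_i has |v_i|^2 = s_i^2
Squared scales: 2^2 = 4, (-3)^2 = 9, 2^2 = 4
|V|^2 = 4 * 9 * 4
= 144


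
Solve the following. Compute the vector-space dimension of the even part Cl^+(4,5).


Even subalgebra dimension = 2^(n-1)
n = 4 + 5 = 9
2^(9 - 1) = 2^8 = 256
Verification: sum of C(9,k) for even k = 1 + 36 + 126 + 84 + 9 = 256
Result = 256


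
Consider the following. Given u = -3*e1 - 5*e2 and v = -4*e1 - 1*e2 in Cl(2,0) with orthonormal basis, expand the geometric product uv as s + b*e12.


Expand: (-3*e1 - 5*e2)(-4*e1 - 1*e2)
= (-3)*(-4)*e1e1 + (-3)*(-1)*e1e2 + (-5)*(-4)*e2e1 + (-5)*(-1)*e2e2
Using e1^2 = e2^2 = 1, e2e1 = -e1e2:
Scalar part s = (-3)*(-4) + (-5)*(-1) = 12 + 5 = 17
Bivector part b = (-3)*(-1) - (-5)*(-4) = 3 - 20 = -17
uv = 17 - 17*e12


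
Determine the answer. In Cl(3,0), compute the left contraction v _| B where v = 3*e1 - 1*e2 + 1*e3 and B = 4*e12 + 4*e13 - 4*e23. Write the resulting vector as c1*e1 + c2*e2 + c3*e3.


Left contraction v _| B = <vB>_1 (grade-1 part of the geometric product vB).
Using e1_|e12 = e2, e2_|e12 = -e1, e1_|e13 = e3, e3_|e13 = -e1, e2_|e23 = e3, e3_|e23 = -e2:
e1 coeff: -v2*b12 - v3*b13 = -(-1)*(4) - (1)*(4) = 0
e2 coeff: v1*b12 - v3*b23 = (3)*(4) - (1)*(-4) = 16
e3 coeff: v1*b13 + v2*b23 = (3)*(4) + (-1)*(-4) = 16
v _| B = 0*e1 + 16*e2 + 16*e3


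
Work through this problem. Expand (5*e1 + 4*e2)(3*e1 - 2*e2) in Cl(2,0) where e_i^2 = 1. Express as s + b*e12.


Expand: (5*e1 + 4*e2)(3*e1 - 2*e2)
= 5*3*e1e1 + 5*(-2)*e1e2 + 4*3*e2e1 + 4*(-2)*e2e2
Using e1^2 = e2^2 = 1, e2e1 = -e1e2:
Scalar part s = 5*3 + 4*(-2) = 15 + (-8) = 7
Bivector part b = 5*(-2) - 4*3 = -10 - 12 = -22
uv = 7 - 22*e12


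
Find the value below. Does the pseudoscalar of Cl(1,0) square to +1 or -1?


The pseudoscalar I = e1...e_n (product of all n generators) of Cl(p,q) satisfies I^2 = (-1)^(q + n(n-1)/2).
p = 1, q = 0, n = p + q = 1
n(n-1)/2 = 1 * 0 / 2 = 0
Exponent = q + n(n-1)/2 = 0 + 0 = 0
I^2 = (-1)^0 = +1


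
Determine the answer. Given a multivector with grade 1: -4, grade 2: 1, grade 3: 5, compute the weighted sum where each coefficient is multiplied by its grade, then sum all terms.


Grade-weighted sum = sum of grade_k * coefficient_k
1*(-4) = -4
2*1 = 2
3*5 = 15
Total = -4 + 2 + 15 = 13


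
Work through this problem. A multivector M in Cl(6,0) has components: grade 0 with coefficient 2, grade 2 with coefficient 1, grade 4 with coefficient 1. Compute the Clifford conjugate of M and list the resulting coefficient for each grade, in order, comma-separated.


Clifford conjugate sign for grade k: (-1)^(k(k+1)/2)
Grade 0: (-1)^(0*1/2) = (-1)^0 = 1, coeff 2 -> 2
Grade 2: (-1)^(2*3/2) = (-1)^3 = -1, coeff 1 -> -1
Grade 4: (-1)^(4*5/2) = (-1)^10 = 1, coeff 1 -> 1
Conjugated coefficients: 2, -1, 1


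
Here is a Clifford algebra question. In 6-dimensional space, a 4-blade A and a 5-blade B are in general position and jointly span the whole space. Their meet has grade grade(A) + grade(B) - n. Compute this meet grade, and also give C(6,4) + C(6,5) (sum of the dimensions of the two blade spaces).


Meet grade = grade(A) + grade(B) - n
= 4 + 5 - 6 = 3
C(6,4) = 15
C(6,5) = 6
dim_A + dim_B = 15 + 6 = 21


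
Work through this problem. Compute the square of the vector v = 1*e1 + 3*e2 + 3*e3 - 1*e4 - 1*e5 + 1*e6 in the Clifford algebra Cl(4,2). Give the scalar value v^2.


v^2 = sum of c_i^2 * e_i^2
Positive signature terms (e_i^2 = +1): 1^2 + 3^2 + 3^2 + (-1)^2 = 20
Negative signature terms (e_j^2 = -1): (-1)^2 + 1^2 = 2
v^2 = 20 - 2 = 18


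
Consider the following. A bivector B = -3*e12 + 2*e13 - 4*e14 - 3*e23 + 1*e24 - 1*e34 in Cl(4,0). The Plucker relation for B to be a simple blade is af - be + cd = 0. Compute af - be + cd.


Plucker relation: af - be + cd
a*f = (-3)*(-1) = 3
b*e = 2*1 = 2
c*d = (-4)*(-3) = 12
af - be + cd = 3 - 2 + 12
= 13


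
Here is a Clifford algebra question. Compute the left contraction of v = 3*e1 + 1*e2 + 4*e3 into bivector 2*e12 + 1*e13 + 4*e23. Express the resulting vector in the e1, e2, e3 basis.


Left contraction v _| B = <vB>_1 (grade-1 part of the geometric product vB).
Using e1_|e12 = e2, e2_|e12 = -e1, e1_|e13 = e3, e3_|e13 = -e1, e2_|e23 = e3, e3_|e23 = -e2:
e1 coeff: -v2*b12 - v3*b13 = -(1)*(2) - (4)*(1) = -6
e2 coeff: v1*b12 - v3*b23 = (3)*(2) - (4)*(4) = -10
e3 coeff: v1*b13 + v2*b23 = (3)*(1) + (1)*(4) = 7
v _| B = -6*e1 - 10*e2 + 7*e3


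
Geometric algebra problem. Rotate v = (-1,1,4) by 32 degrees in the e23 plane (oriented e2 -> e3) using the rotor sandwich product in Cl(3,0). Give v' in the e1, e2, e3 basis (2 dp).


Rotor R = cos(16deg) - sin(16deg)*e23
Rotation angle theta = 2 * 16 = 32 degrees in the e23 plane (e2 -> e3).
The component perpendicular to the plane (e1) is invariant: v'_1 = v1 = -1.00
cos(32deg) = 0.8480, sin(32deg) = 0.5299
v'_2 = v2*cos(theta) - v3*sin(theta) = 1*0.8480 - 4*0.5299 = -1.27
v'_3 = v2*sin(theta) + v3*cos(theta) = 1*0.5299 + 4*0.8480 = 3.92
v' = -1.00*e1 - 1.27*e2 + 3.92*e3


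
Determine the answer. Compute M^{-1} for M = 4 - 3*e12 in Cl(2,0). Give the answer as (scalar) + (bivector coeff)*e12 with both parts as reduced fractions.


M = 4 - 3*e12, where e12^2 = -1.
Since M commutes with its reverse ~M = a - b*e12, M * ~M = a^2 - b^2*e12^2 = a^2 + b^2.
So M^{-1} = ~M / (a^2 + b^2) = (a - b*e12)/(a^2 + b^2).
a^2 + b^2 = 16 + 9 = 25
Scalar part = 4/25 = 4/25
Bivector coeff = 3/25 = 3/25
M^{-1} = 4/25 + 3/25*e12


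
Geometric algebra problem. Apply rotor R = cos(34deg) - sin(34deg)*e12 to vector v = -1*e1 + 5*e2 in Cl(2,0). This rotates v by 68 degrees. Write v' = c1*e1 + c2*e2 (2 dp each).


Rotor R = cos(34deg) - sin(34deg)*e12
Rotation angle theta = 2 * 34 = 68 degrees
v' = R*v*~R rotates v by theta.
cos(68deg) = 0.3746, sin(68deg) = 0.9272
v'_1 = -1*cos(68deg) - 5*sin(68deg)
= -1*0.3746 - 5*0.9272
= -5.01
v'_2 = -1*sin(68deg) + 5*cos(68deg)
= -1*0.9272 + 5*0.3746
= 0.95
v' = -5.01*e1 + 0.95*e2


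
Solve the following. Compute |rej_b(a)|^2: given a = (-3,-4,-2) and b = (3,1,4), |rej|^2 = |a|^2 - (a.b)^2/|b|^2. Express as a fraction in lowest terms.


|a|^2 = (-3)^2 + (-4)^2 + (-2)^2 = 29
|b|^2 = 3^2 + 1^2 + 4^2 = 26
a . b = (-3)*3 + (-4)*1 + (-2)*4 = -21
(a.b)^2 = (-21)^2 = 441
|rej|^2 = 29 - 441/26
= (754 - 441)/26
= 313/26
In lowest terms: 313/26


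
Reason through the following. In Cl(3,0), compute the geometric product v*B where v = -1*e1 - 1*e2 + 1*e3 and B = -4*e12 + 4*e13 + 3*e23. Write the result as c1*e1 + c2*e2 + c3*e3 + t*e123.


vB has grade-1 (vector) and grade-3 (trivector) parts: vB = (v _| B) + (v ^ B).
Vector part <vB>_1:
  e1: -v2*b12 - v3*b13 = -(-1)*(-4) - (1)*(4) = -8
  e2: v1*b12 - v3*b23 = (-1)*(-4) - (1)*(3) = 1
  e3: v1*b13 + v2*b23 = (-1)*(4) + (-1)*(3) = -7
Trivector part <vB>_3:
  e123: v1*b23 - v2*b13 + v3*b12 = (-1)*(3) - (-1)*(4) + (1)*(-4) = -3
vB = -8*e1 + 1*e2 - 7*e3 - 3*e123


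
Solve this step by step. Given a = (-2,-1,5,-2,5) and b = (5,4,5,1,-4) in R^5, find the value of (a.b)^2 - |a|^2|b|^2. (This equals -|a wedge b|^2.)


a . b = (-2)*5 + (-1)*4 + 5*5 + (-2)*1 + 5*(-4)
= -10 + (-4) + 25 + (-2) + (-20) = -11
|a|^2 = (-2)^2 + (-1)^2 + 5^2 + (-2)^2 + 5^2 = 59
|b|^2 = 5^2 + 4^2 + 5^2 + 1^2 + (-4)^2 = 83
(a.b)^2 = (-11)^2 = 121
|a|^2 * |b|^2 = 59 * 83 = 4897
Result = 121 - 4897 = -4776


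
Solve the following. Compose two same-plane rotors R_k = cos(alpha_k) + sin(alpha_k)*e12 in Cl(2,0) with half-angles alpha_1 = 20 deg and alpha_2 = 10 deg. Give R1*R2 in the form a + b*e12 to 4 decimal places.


Same-plane rotors commute and their half-angles add:
R1*R2 = cos(a1 + a2) + sin(a1 + a2)*e12.
a1 + a2 = 20 + 10 = 30 deg
cos(30 deg) = 0.8660
sin(30 deg) = 0.5000
R1*R2 = 0.8660 + 0.5000*e12


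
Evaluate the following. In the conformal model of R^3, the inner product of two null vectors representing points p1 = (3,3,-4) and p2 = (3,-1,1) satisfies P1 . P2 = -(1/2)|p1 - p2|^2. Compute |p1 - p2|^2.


p1 - p2 = (0, 4, -5)
|p1 - p2|^2 = 0^2 + 4^2 + (-5)^2
= 0 + 16 + 25
= 41


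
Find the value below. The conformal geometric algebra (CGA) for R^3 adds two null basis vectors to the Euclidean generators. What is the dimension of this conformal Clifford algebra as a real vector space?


The conformal model of R^3 uses Cl(4,1): the 3 Euclidean generators plus two extra orthogonal generators e+ (e+^2 = +1) and e- (e-^2 = -1), from which the null vectors e0, einf are built.
Number of generators m = 3 + 2 = 5.
dim Cl(p,q) = 2^m = 2^5 = 32


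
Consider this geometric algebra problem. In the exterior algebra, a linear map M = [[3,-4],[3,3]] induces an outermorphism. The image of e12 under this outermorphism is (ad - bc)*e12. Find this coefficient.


The outermorphism of a linear map f sends e1^e2 to f(e1)^f(e2).
f(e1) = 3*e1 + 3*e2
f(e2) = -4*e1 + 3*e2
f(e1) ^ f(e2) = (3*e1 + 3*e2) ^ (-4*e1 + 3*e2)
= 3*3*e12 + 3*(-4)*e21
= (9 - (-12))*e12
= 21*e12
Coefficient = 21


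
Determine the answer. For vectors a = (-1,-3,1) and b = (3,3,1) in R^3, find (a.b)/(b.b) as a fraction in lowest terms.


Projection coefficient = (a . b) / (b . b)
a . b = (-1)*3 + (-3)*3 + 1*1
= -3 + (-9) + 1 = -11
b . b = 3^2 + 3^2 + 1^2
= 9 + 9 + 1 = 19
Coefficient = -11/19
In lowest terms: -11/19


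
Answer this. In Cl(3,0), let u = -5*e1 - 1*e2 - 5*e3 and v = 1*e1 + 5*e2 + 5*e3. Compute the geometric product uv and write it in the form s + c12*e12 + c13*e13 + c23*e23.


In Cl(3,0): e_i^2 = 1, e_ie_j = -e_je_i for i != j.
Scalar part = u . v = (-5)*1 + (-1)*5 + (-5)*5
= -5 + (-5) + (-25) = -35
e12 coeff = (-5)*5 - (-1)*1 = -25 - (-1) = -24
e13 coeff = (-5)*5 - (-5)*1 = -25 - (-5) = -20
e23 coeff = (-1)*5 - (-5)*5 = -5 - (-25) = 20
uv = -35 - 24*e12 - 20*e13 + 20*e23


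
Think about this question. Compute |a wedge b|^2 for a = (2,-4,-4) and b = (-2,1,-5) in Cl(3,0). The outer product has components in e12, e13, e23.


a wedge b = (a1*b2 - a2*b1)*e12 + (a1*b3 - a3*b1)*e13 + (a2*b3 - a3*b2)*e23
e12 coeff: 2*1 - (-4)*(-2) = 2 - 8 = -6
e13 coeff: 2*(-5) - (-4)*(-2) = -10 - 8 = -18
e23 coeff: (-4)*(-5) - (-4)*1 = 20 - (-4) = 24
|a wedge b|^2 = (-6)^2 + (-18)^2 + 24^2
= 36 + 324 + 576
= 936


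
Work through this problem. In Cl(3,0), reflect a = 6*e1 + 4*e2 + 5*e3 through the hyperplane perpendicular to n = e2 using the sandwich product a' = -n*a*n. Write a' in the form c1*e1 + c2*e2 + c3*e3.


Reflection formula: a' = -n*a*n, with n = e2 (unit vector, n^2 = 1).
For reflection through hyperplane perp to e2:
The component along e2 flips sign, others stay.
a = (6, 4, 5)
a' = (6, -4, 5)
a' = 6*e1 - 4*e2 + 5*e3


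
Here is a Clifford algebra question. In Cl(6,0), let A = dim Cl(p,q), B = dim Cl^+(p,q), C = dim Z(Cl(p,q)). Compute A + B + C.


n = 6 + 0 = 6
Total dim = 2^6 = 64
Even subalgebra dim = 2^5 = 32
n is even, so center dim = 1
Sum = 64 + 32 + 1 = 97


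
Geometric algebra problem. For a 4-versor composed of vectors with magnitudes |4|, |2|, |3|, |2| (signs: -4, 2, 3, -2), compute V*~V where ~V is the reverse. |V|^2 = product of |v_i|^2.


Each vector v_i has |v_i|^2 = s_i^2
Squared scales: (-4)^2 = 16, 2^2 = 4, 3^2 = 9, (-2)^2 = 4
|V|^2 = 16 * 4 * 9 * 4
= 2304


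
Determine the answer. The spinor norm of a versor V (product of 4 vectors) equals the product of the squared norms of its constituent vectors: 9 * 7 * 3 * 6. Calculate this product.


Spinor norm N(V) = |v1|^2 * |v2|^2 * ... * |v4|^2
= 9 * 7 * 3 * 6
Running product: 9, 63, 189, 1134
N(V) = 1134


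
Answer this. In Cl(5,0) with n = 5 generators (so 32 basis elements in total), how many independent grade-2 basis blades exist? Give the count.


Number of grade-k basis blades in Cl(p,q) with n = p + q is C(n, k).
n = 5 + 0 = 5
C(5, 2) = 5! / (2! * 3!)
= 120 / (2 * 6)
= 10


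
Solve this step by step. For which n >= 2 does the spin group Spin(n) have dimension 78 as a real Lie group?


dim Spin(n) = dim so(n) = n(n-1)/2.
Solve n(n-1)/2 = 78, i.e. n^2 - n - 156 = 0.
Discriminant = 1 + 8*78 = 625
n = (1 + sqrt(625))/2 = (1 + 25)/2 = 13


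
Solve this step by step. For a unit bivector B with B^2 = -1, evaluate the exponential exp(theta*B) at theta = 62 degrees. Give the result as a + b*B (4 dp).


For a unit bivector B with B^2 = -1, the exponential series gives
e^(theta*B) = cos(theta) + sin(theta)*B (the GA analogue of Euler's formula).
theta = 62 degrees = 1.082104 rad
cos(62 deg) = 0.4695
sin(62 deg) = 0.8829
exp(theta*B) = 0.4695 + 0.8829*B


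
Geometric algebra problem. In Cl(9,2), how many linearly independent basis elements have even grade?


Even subalgebra dimension = 2^(n-1)
n = 9 + 2 = 11
2^(11 - 1) = 2^10 = 1024
Verification: sum of C(11,k) for even k = 1 + 55 + 330 + 462 + 165 + 11 = 1024
Result = 1024


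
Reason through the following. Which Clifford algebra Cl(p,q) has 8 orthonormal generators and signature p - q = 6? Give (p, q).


We need p + q = 8 and p - q = 6.
Adding: 2p = 8 + 6 = 14, so p = 7.
Then q = 8 - 7 = 1.
(p, q) = (7, 1)


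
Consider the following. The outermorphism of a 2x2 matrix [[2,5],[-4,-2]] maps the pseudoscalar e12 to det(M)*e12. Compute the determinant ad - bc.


The outermorphism of a linear map f sends e1^e2 to f(e1)^f(e2).
f(e1) = 2*e1 - 4*e2
f(e2) = 5*e1 - 2*e2
f(e1) ^ f(e2) = (2*e1 - 4*e2) ^ (5*e1 - 2*e2)
= 2*(-2)*e12 + (-4)*5*e21
= (-4 - (-20))*e12
= 16*e12
Coefficient = 16


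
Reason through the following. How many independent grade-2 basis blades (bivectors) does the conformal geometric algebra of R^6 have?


The conformal model of R^6 uses Cl(7,1) with m = 6 + 2 = 8 generators.
Number of grade-2 blades = C(m, 2) = C(8, 2)
= 8*7/2 = 28


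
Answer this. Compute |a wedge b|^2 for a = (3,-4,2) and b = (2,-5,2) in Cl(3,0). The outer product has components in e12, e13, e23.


a wedge b = (a1*b2 - a2*b1)*e12 + (a1*b3 - a3*b1)*e13 + (a2*b3 - a3*b2)*e23
e12 coeff: 3*(-5) - (-4)*2 = -15 - (-8) = -7
e13 coeff: 3*2 - 2*2 = 6 - 4 = 2
e23 coeff: (-4)*2 - 2*(-5) = -8 - (-10) = 2
|a wedge b|^2 = (-7)^2 + 2^2 + 2^2
= 49 + 4 + 4
= 57


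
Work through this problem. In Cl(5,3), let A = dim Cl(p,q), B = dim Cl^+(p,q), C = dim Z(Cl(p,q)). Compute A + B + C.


n = 5 + 3 = 8
Total dim = 2^8 = 256
Even subalgebra dim = 2^7 = 128
n is even, so center dim = 1
Sum = 256 + 128 + 1 = 385


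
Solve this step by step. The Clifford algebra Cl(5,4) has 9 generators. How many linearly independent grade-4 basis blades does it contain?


Number of grade-k basis blades in Cl(p,q) with n = p + q is C(n, k).
n = 5 + 4 = 9
C(9, 4) = 9! / (4! * 5!)
= 362880 / (24 * 120)
= 126


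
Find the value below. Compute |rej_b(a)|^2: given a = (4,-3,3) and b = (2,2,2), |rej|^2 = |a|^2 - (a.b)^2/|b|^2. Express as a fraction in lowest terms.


|a|^2 = 4^2 + (-3)^2 + 3^2 = 34
|b|^2 = 2^2 + 2^2 + 2^2 = 12
a . b = 4*2 + (-3)*2 + 3*2 = 8
(a.b)^2 = 8^2 = 64
|rej|^2 = 34 - 64/12
= (408 - 64)/12
= 344/12
In lowest terms: 86/3


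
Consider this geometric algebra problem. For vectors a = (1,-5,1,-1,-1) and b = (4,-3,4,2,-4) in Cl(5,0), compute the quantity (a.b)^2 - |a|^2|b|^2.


a . b = 1*4 + (-5)*(-3) + 1*4 + (-1)*2 + (-1)*(-4)
= 4 + 15 + 4 + (-2) + 4 = 25
|a|^2 = 1^2 + (-5)^2 + 1^2 + (-1)^2 + (-1)^2 = 29
|b|^2 = 4^2 + (-3)^2 + 4^2 + 2^2 + (-4)^2 = 61
(a.b)^2 = 25^2 = 625
|a|^2 * |b|^2 = 29 * 61 = 1769
Result = 625 - 1769 = -1144


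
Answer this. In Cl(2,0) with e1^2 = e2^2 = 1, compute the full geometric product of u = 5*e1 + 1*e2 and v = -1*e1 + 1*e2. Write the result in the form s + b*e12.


Expand: (5*e1 + 1*e2)(-1*e1 + 1*e2)
= 5*(-1)*e1e1 + 5*1*e1e2 + 1*(-1)*e2e1 + 1*1*e2e2
Using e1^2 = e2^2 = 1, e2e1 = -e1e2:
Scalar part s = 5*(-1) + 1*1 = -5 + 1 = -4
Bivector part b = 5*1 - 1*(-1) = 5 - (-1) = 6
uv = -4 + 6*e12


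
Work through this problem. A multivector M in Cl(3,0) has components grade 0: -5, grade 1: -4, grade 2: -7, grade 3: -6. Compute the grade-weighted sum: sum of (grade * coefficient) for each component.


Grade-weighted sum = sum of grade_k * coefficient_k
0*(-5) = 0
1*(-4) = -4
2*(-7) = -14
3*(-6) = -18
Total = 0 + (-4) + (-14) + (-18) = -36


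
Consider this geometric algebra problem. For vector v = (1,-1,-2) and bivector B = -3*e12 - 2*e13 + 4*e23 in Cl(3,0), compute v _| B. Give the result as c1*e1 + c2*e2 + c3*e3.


Left contraction v _| B = <vB>_1 (grade-1 part of the geometric product vB).
Using e1_|e12 = e2, e2_|e12 = -e1, e1_|e13 = e3, e3_|e13 = -e1, e2_|e23 = e3, e3_|e23 = -e2:
e1 coeff: -v2*b12 - v3*b13 = -(-1)*(-3) - (-2)*(-2) = -7
e2 coeff: v1*b12 - v3*b23 = (1)*(-3) - (-2)*(4) = 5
e3 coeff: v1*b13 + v2*b23 = (1)*(-2) + (-1)*(4) = -6
v _| B = -7*e1 + 5*e2 - 6*e3


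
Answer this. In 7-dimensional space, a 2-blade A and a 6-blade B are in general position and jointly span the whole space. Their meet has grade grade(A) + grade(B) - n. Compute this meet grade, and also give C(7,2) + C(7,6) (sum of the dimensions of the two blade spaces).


Meet grade = grade(A) + grade(B) - n
= 2 + 6 - 7 = 1
C(7,2) = 21
C(7,6) = 7
dim_A + dim_B = 21 + 7 = 28


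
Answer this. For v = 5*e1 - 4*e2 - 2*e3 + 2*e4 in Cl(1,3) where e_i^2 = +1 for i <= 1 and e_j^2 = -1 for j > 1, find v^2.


v^2 = sum of c_i^2 * e_i^2
Positive signature terms (e_i^2 = +1): 5^2 = 25
Negative signature terms (e_j^2 = -1): (-4)^2 + (-2)^2 + 2^2 = 24
v^2 = 25 - 24 = 1


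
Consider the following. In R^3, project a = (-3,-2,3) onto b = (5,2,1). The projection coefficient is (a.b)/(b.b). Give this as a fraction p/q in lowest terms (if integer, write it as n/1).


Projection coefficient = (a . b) / (b . b)
a . b = (-3)*5 + (-2)*2 + 3*1
= -15 + (-4) + 3 = -16
b . b = 5^2 + 2^2 + 1^2
= 25 + 4 + 1 = 30
Coefficient = -16/30
In lowest terms: -8/15


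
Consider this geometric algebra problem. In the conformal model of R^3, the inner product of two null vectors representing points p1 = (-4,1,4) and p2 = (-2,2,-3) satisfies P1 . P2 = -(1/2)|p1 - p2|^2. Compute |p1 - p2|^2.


p1 - p2 = (-2, -1, 7)
|p1 - p2|^2 = (-2)^2 + (-1)^2 + 7^2
= 4 + 1 + 49
= 54


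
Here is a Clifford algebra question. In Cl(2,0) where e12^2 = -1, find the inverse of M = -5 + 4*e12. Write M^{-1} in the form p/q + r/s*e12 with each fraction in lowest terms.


M = -5 + 4*e12, where e12^2 = -1.
Since M commutes with its reverse ~M = a - b*e12, M * ~M = a^2 - b^2*e12^2 = a^2 + b^2.
So M^{-1} = ~M / (a^2 + b^2) = (a - b*e12)/(a^2 + b^2).
a^2 + b^2 = 25 + 16 = 41
Scalar part = -5/41 = -5/41
Bivector coeff = -4/41 = -4/41
M^{-1} = -5/41 - 4/41*e12


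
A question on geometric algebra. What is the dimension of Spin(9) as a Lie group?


Spin(n) double-covers SO(n); both have Lie algebra so(n) of dimension n(n-1)/2.
n = 9
n(n-1) = 9 * 8 = 72
dim Spin(9) = 72/2 = 36


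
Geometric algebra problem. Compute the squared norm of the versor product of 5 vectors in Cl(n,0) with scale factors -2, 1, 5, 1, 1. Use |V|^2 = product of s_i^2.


Each vector v_i has |v_i|^2 = s_i^2
Squared scales: (-2)^2 = 4, 1^2 = 1, 5^2 = 25, 1^2 = 1, 1^2 = 1
|V|^2 = 4 * 1 * 25 * 1 * 1
= 100


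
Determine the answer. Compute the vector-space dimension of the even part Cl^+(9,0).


Even subalgebra dimension = 2^(n-1)
n = 9 + 0 = 9
2^(9 - 1) = 2^8 = 256
Verification: sum of C(9,k) for even k = 1 + 36 + 126 + 84 + 9 = 256
Result = 256


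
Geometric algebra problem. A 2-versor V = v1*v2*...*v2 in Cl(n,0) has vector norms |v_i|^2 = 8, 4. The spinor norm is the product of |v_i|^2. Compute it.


Spinor norm N(V) = |v1|^2 * |v2|^2 * ... * |v2|^2
= 8 * 4
Running product: 8, 32
N(V) = 32


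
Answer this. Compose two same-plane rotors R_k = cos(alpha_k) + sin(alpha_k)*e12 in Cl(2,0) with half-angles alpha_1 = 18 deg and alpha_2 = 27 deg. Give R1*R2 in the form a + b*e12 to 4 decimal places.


Same-plane rotors commute and their half-angles add:
R1*R2 = cos(a1 + a2) + sin(a1 + a2)*e12.
a1 + a2 = 18 + 27 = 45 deg
cos(45 deg) = 0.7071
sin(45 deg) = 0.7071
R1*R2 = 0.7071 + 0.7071*e12


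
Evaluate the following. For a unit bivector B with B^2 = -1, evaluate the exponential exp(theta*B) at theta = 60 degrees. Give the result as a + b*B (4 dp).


For a unit bivector B with B^2 = -1, the exponential series gives
e^(theta*B) = cos(theta) + sin(theta)*B (the GA analogue of Euler's formula).
theta = 60 degrees = 1.047198 rad
cos(60 deg) = 0.5000
sin(60 deg) = 0.8660
exp(theta*B) = 0.5000 + 0.8660*B


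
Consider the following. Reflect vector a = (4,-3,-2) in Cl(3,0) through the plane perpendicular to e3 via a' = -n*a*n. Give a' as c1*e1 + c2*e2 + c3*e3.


Reflection formula: a' = -n*a*n, with n = e3 (unit vector, n^2 = 1).
For reflection through hyperplane perp to e3:
The component along e3 flips sign, others stay.
a = (4, -3, -2)
a' = (4, -3, 2)
a' = 4*e1 - 3*e2 + 2*e3


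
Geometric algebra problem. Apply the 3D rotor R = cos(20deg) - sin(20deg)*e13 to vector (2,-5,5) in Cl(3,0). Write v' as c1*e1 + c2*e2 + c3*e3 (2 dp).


Rotor R = cos(20deg) - sin(20deg)*e13
Rotation angle theta = 2 * 20 = 40 degrees in the e13 plane (e1 -> e3).
The component perpendicular to the plane (e2) is invariant: v'_2 = v2 = -5.00
cos(40deg) = 0.7660, sin(40deg) = 0.6428
v'_1 = v1*cos(theta) - v3*sin(theta) = 2*0.7660 - 5*0.6428 = -1.68
v'_3 = v1*sin(theta) + v3*cos(theta) = 2*0.6428 + 5*0.7660 = 5.12
v' = -1.68*e1 - 5.00*e2 + 5.12*e3


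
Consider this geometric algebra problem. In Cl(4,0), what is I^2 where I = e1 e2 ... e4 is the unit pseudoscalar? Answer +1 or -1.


The pseudoscalar I = e1...e_n (product of all n generators) of Cl(p,q) satisfies I^2 = (-1)^(q + n(n-1)/2).
p = 4, q = 0, n = p + q = 4
n(n-1)/2 = 4 * 3 / 2 = 6
Exponent = q + n(n-1)/2 = 0 + 6 = 6
I^2 = (-1)^6 = +1


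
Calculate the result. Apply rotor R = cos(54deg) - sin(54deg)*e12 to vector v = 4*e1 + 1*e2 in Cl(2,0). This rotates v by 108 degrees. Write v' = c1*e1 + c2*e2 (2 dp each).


Rotor R = cos(54deg) - sin(54deg)*e12
Rotation angle theta = 2 * 54 = 108 degrees
v' = R*v*~R rotates v by theta.
cos(108deg) = -0.3090, sin(108deg) = 0.9511
v'_1 = 4*cos(108deg) - 1*sin(108deg)
= 4*(-0.3090) - 1*0.9511
= -2.19
v'_2 = 4*sin(108deg) + 1*cos(108deg)
= 4*0.9511 + 1*(-0.3090)
= 3.50
v' = -2.19*e1 + 3.50*e2


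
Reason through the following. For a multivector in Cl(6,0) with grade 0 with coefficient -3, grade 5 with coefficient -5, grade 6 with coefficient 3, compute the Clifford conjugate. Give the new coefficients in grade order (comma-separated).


Clifford conjugate sign for grade k: (-1)^(k(k+1)/2)
Grade 0: (-1)^(0*1/2) = (-1)^0 = 1, coeff -3 -> -3
Grade 5: (-1)^(5*6/2) = (-1)^15 = -1, coeff -5 -> 5
Grade 6: (-1)^(6*7/2) = (-1)^21 = -1, coeff 3 -> -3
Conjugated coefficients: -3, 5, -3


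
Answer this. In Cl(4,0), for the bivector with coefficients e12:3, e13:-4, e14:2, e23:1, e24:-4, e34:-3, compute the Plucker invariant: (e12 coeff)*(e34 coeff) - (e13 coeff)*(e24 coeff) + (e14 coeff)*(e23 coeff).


Plucker relation: af - be + cd
a*f = 3*(-3) = -9
b*e = (-4)*(-4) = 16
c*d = 2*1 = 2
af - be + cd = -9 - 16 + 2
= -23


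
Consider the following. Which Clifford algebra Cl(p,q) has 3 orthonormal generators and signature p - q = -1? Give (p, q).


We need p + q = 3 and p - q = -1.
Adding: 2p = 3 + (-1) = 2, so p = 1.
Then q = 3 - 1 = 2.
(p, q) = (1, 2)


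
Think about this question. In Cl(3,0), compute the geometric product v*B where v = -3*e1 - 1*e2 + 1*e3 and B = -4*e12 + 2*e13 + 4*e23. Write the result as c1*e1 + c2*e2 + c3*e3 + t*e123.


vB has grade-1 (vector) and grade-3 (trivector) parts: vB = (v _| B) + (v ^ B).
Vector part <vB>_1:
  e1: -v2*b12 - v3*b13 = -(-1)*(-4) - (1)*(2) = -6
  e2: v1*b12 - v3*b23 = (-3)*(-4) - (1)*(4) = 8
  e3: v1*b13 + v2*b23 = (-3)*(2) + (-1)*(4) = -10
Trivector part <vB>_3:
  e123: v1*b23 - v2*b13 + v3*b12 = (-3)*(4) - (-1)*(2) + (1)*(-4) = -14
vB = -6*e1 + 8*e2 - 10*e3 - 14*e123


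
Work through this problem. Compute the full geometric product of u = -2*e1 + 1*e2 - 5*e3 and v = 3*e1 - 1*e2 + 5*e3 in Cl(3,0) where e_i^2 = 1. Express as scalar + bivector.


In Cl(3,0): e_i^2 = 1, e_ie_j = -e_je_i for i != j.
Scalar part = u . v = (-2)*3 + 1*(-1) + (-5)*5
= -6 + (-1) + (-25) = -32
e12 coeff = (-2)*(-1) - 1*3 = 2 - 3 = -1
e13 coeff = (-2)*5 - (-5)*3 = -10 - (-15) = 5
e23 coeff = 1*5 - (-5)*(-1) = 5 - 5 = 0
uv = -32 - 1*e12 + 5*e13 + 0*e23


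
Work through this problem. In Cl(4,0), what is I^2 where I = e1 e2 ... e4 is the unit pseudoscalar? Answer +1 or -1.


The pseudoscalar I = e1...e_n (product of all n generators) of Cl(p,q) satisfies I^2 = (-1)^(q + n(n-1)/2).
p = 4, q = 0, n = p + q = 4
n(n-1)/2 = 4 * 3 / 2 = 6
Exponent = q + n(n-1)/2 = 0 + 6 = 6
I^2 = (-1)^6 = +1


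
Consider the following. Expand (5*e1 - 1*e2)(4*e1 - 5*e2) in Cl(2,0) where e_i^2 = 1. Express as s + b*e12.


Expand: (5*e1 - 1*e2)(4*e1 - 5*e2)
= 5*4*e1e1 + 5*(-5)*e1e2 + (-1)*4*e2e1 + (-1)*(-5)*e2e2
Using e1^2 = e2^2 = 1, e2e1 = -e1e2:
Scalar part s = 5*4 + (-1)*(-5) = 20 + 5 = 25
Bivector part b = 5*(-5) - (-1)*4 = -25 - (-4) = -21
uv = 25 - 21*e12


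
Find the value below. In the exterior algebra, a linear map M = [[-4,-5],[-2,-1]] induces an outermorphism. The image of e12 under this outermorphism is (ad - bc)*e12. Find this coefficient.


The outermorphism of a linear map f sends e1^e2 to f(e1)^f(e2).
f(e1) = -4*e1 - 2*e2
f(e2) = -5*e1 - 1*e2
f(e1) ^ f(e2) = (-4*e1 - 2*e2) ^ (-5*e1 - 1*e2)
= (-4)*(-1)*e12 + (-2)*(-5)*e21
= (4 - 10)*e12
= -6*e12
Coefficient = -6


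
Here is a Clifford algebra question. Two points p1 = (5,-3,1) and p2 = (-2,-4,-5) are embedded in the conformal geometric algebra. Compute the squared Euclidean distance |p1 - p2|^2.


p1 - p2 = (7, 1, 6)
|p1 - p2|^2 = 7^2 + 1^2 + 6^2
= 49 + 1 + 36
= 86


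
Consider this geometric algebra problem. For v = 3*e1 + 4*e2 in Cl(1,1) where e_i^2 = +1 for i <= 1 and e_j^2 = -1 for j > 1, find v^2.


v^2 = sum of c_i^2 * e_i^2
Positive signature terms (e_i^2 = +1): 3^2 = 9
Negative signature terms (e_j^2 = -1): 4^2 = 16
v^2 = 9 - 16 = -7


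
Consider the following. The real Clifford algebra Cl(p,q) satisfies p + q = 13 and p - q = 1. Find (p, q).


We need p + q = 13 and p - q = 1.
Adding: 2p = 13 + 1 = 14, so p = 7.
Then q = 13 - 7 = 6.
(p, q) = (7, 6)


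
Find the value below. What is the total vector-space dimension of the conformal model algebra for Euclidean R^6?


The conformal model of R^6 uses Cl(7,1): the 6 Euclidean generators plus two extra orthogonal generators e+ (e+^2 = +1) and e- (e-^2 = -1), from which the null vectors e0, einf are built.
Number of generators m = 6 + 2 = 8.
dim Cl(p,q) = 2^m = 2^8 = 256


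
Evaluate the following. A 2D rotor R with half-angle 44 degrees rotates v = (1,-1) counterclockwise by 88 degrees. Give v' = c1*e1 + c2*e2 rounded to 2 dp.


Rotor R = cos(44deg) - sin(44deg)*e12
Rotation angle theta = 2 * 44 = 88 degrees
v' = R*v*~R rotates v by theta.
cos(88deg) = 0.0349, sin(88deg) = 0.9994
v'_1 = 1*cos(88deg) - (-1)*sin(88deg)
= 1*0.0349 - (-1)*0.9994
= 1.03
v'_2 = 1*sin(88deg) + (-1)*cos(88deg)
= 1*0.9994 + (-1)*0.0349
= 0.96
v' = 1.03*e1 + 0.96*e2


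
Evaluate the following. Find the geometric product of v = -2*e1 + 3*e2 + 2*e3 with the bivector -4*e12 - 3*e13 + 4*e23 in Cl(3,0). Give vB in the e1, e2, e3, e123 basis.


vB has grade-1 (vector) and grade-3 (trivector) parts: vB = (v _| B) + (v ^ B).
Vector part <vB>_1:
  e1: -v2*b12 - v3*b13 = -(3)*(-4) - (2)*(-3) = 18
  e2: v1*b12 - v3*b23 = (-2)*(-4) - (2)*(4) = 0
  e3: v1*b13 + v2*b23 = (-2)*(-3) + (3)*(4) = 18
Trivector part <vB>_3:
  e123: v1*b23 - v2*b13 + v3*b12 = (-2)*(4) - (3)*(-3) + (2)*(-4) = -7
vB = 18*e1 + 0*e2 + 18*e3 - 7*e123


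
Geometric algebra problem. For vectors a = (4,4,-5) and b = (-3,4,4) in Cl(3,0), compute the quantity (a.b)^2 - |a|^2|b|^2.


a . b = 4*(-3) + 4*4 + (-5)*4
= -12 + 16 + (-20) = -16
|a|^2 = 4^2 + 4^2 + (-5)^2 = 57
|b|^2 = (-3)^2 + 4^2 + 4^2 = 41
(a.b)^2 = (-16)^2 = 256
|a|^2 * |b|^2 = 57 * 41 = 2337
Result = 256 - 2337 = -2081


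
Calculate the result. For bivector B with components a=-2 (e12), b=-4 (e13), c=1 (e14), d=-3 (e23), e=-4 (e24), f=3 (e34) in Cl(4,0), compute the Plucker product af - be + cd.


Plucker relation: af - be + cd
a*f = (-2)*3 = -6
b*e = (-4)*(-4) = 16
c*d = 1*(-3) = -3
af - be + cd = -6 - 16 + (-3)
= -25


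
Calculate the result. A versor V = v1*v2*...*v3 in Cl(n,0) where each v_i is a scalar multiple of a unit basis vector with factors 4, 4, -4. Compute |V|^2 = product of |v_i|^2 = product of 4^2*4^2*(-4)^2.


Each vector v_i has |v_i|^2 = s_i^2
Squared scales: 4^2 = 16, 4^2 = 16, (-4)^2 = 16
|V|^2 = 16 * 16 * 16
= 4096


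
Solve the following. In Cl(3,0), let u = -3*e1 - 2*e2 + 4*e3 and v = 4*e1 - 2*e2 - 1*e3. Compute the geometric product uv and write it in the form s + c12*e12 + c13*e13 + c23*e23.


In Cl(3,0): e_i^2 = 1, e_ie_j = -e_je_i for i != j.
Scalar part = u . v = (-3)*4 + (-2)*(-2) + 4*(-1)
= -12 + 4 + (-4) = -12
e12 coeff = (-3)*(-2) - (-2)*4 = 6 - (-8) = 14
e13 coeff = (-3)*(-1) - 4*4 = 3 - 16 = -13
e23 coeff = (-2)*(-1) - 4*(-2) = 2 - (-8) = 10
uv = -12 + 14*e12 - 13*e13 + 10*e23


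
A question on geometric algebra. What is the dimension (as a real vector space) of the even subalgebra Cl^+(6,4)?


Even subalgebra dimension = 2^(n-1)
n = 6 + 4 = 10
2^(10 - 1) = 2^9 = 512
Verification: sum of C(10,k) for even k = 1 + 45 + 210 + 210 + 45 + 1 = 512
Result = 512


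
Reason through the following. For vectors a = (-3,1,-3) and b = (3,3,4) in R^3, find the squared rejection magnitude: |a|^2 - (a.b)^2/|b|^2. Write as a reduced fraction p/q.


|a|^2 = (-3)^2 + 1^2 + (-3)^2 = 19
|b|^2 = 3^2 + 3^2 + 4^2 = 34
a . b = (-3)*3 + 1*3 + (-3)*4 = -18
(a.b)^2 = (-18)^2 = 324
|rej|^2 = 19 - 324/34
= (646 - 324)/34
= 322/34
In lowest terms: 161/17


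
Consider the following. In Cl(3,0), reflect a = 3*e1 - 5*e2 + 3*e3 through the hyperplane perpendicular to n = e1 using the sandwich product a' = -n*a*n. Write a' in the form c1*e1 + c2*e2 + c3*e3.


Reflection formula: a' = -n*a*n, with n = e1 (unit vector, n^2 = 1).
For reflection through hyperplane perp to e1:
The component along e1 flips sign, others stay.
a = (3, -5, 3)
a' = (-3, -5, 3)
a' = -3*e1 - 5*e2 + 3*e3


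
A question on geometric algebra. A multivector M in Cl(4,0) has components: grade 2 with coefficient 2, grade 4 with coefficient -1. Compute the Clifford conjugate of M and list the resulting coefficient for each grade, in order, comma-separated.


Clifford conjugate sign for grade k: (-1)^(k(k+1)/2)
Grade 2: (-1)^(2*3/2) = (-1)^3 = -1, coeff 2 -> -2
Grade 4: (-1)^(4*5/2) = (-1)^10 = 1, coeff -1 -> -1
Conjugated coefficients: -2, -1


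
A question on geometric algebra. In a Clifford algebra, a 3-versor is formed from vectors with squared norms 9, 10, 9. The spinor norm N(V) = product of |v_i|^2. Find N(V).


Spinor norm N(V) = |v1|^2 * |v2|^2 * ... * |v3|^2
= 9 * 10 * 9
Running product: 9, 90, 810
N(V) = 810


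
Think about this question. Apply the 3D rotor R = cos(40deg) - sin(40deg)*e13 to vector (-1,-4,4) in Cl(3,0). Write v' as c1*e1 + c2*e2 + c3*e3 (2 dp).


Rotor R = cos(40deg) - sin(40deg)*e13
Rotation angle theta = 2 * 40 = 80 degrees in the e13 plane (e1 -> e3).
The component perpendicular to the plane (e2) is invariant: v'_2 = v2 = -4.00
cos(80deg) = 0.1736, sin(80deg) = 0.9848
v'_1 = v1*cos(theta) - v3*sin(theta) = -1*0.1736 - 4*0.9848 = -4.11
v'_3 = v1*sin(theta) + v3*cos(theta) = -1*0.9848 + 4*0.1736 = -0.29
v' = -4.11*e1 - 4.00*e2 - 0.29*e3


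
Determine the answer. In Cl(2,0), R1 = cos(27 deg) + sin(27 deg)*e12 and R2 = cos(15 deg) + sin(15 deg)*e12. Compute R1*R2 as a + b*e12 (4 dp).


Same-plane rotors commute and their half-angles add:
R1*R2 = cos(a1 + a2) + sin(a1 + a2)*e12.
a1 + a2 = 27 + 15 = 42 deg
cos(42 deg) = 0.7431
sin(42 deg) = 0.6691
R1*R2 = 0.7431 + 0.6691*e12


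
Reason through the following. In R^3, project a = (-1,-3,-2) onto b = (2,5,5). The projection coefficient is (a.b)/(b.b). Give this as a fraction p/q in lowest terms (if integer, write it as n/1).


Projection coefficient = (a . b) / (b . b)
a . b = (-1)*2 + (-3)*5 + (-2)*5
= -2 + (-15) + (-10) = -27
b . b = 2^2 + 5^2 + 5^2
= 4 + 25 + 25 = 54
Coefficient = -27/54
In lowest terms: -1/2


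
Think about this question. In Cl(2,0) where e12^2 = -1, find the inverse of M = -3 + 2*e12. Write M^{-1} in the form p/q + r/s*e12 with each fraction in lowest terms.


M = -3 + 2*e12, where e12^2 = -1.
Since M commutes with its reverse ~M = a - b*e12, M * ~M = a^2 - b^2*e12^2 = a^2 + b^2.
So M^{-1} = ~M / (a^2 + b^2) = (a - b*e12)/(a^2 + b^2).
a^2 + b^2 = 9 + 4 = 13
Scalar part = -3/13 = -3/13
Bivector coeff = -2/13 = -2/13
M^{-1} = -3/13 - 2/13*e12


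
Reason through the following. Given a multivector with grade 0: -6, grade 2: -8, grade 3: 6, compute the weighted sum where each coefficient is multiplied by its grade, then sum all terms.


Grade-weighted sum = sum of grade_k * coefficient_k
0*(-6) = 0
2*(-8) = -16
3*6 = 18
Total = 0 + (-16) + 18 = 2


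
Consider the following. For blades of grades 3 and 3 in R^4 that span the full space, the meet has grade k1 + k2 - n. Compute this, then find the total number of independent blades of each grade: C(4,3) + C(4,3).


Meet grade = grade(A) + grade(B) - n
= 3 + 3 - 4 = 2
C(4,3) = 4
C(4,3) = 4
dim_A + dim_B = 4 + 4 = 8


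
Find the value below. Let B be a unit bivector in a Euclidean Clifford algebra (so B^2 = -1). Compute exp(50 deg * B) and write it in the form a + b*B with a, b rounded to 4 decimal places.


For a unit bivector B with B^2 = -1, the exponential series gives
e^(theta*B) = cos(theta) + sin(theta)*B (the GA analogue of Euler's formula).
theta = 50 degrees = 0.872665 rad
cos(50 deg) = 0.6428
sin(50 deg) = 0.7660
exp(theta*B) = 0.6428 + 0.7660*B


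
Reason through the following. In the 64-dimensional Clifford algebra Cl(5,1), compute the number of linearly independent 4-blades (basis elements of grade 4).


Number of grade-k basis blades in Cl(p,q) with n = p + q is C(n, k).
n = 5 + 1 = 6
C(6, 4) = 6! / (4! * 2!)
= 720 / (24 * 2)
= 15


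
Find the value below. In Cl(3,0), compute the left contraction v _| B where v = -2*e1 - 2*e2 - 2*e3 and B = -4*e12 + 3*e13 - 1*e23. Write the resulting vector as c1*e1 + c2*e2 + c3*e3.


Left contraction v _| B = <vB>_1 (grade-1 part of the geometric product vB).
Using e1_|e12 = e2, e2_|e12 = -e1, e1_|e13 = e3, e3_|e13 = -e1, e2_|e23 = e3, e3_|e23 = -e2:
e1 coeff: -v2*b12 - v3*b13 = -(-2)*(-4) - (-2)*(3) = -2
e2 coeff: v1*b12 - v3*b23 = (-2)*(-4) - (-2)*(-1) = 6
e3 coeff: v1*b13 + v2*b23 = (-2)*(3) + (-2)*(-1) = -4
v _| B = -2*e1 + 6*e2 - 4*e3


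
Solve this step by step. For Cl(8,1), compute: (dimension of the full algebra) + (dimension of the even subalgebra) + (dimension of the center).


n = 8 + 1 = 9
Total dim = 2^9 = 512
Even subalgebra dim = 2^8 = 256
n is odd, so center dim = 2
Sum = 512 + 256 + 2 = 770


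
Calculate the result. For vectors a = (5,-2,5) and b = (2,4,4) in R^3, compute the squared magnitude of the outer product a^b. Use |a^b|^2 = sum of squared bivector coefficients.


a wedge b = (a1*b2 - a2*b1)*e12 + (a1*b3 - a3*b1)*e13 + (a2*b3 - a3*b2)*e23
e12 coeff: 5*4 - (-2)*2 = 20 - (-4) = 24
e13 coeff: 5*4 - 5*2 = 20 - 10 = 10
e23 coeff: (-2)*4 - 5*4 = -8 - 20 = -28
|a wedge b|^2 = 24^2 + 10^2 + (-28)^2
= 576 + 100 + 784
= 1460


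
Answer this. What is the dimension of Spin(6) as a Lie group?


Spin(n) double-covers SO(n); both have Lie algebra so(n) of dimension n(n-1)/2.
n = 6
n(n-1) = 6 * 5 = 30
dim Spin(6) = 30/2 = 15


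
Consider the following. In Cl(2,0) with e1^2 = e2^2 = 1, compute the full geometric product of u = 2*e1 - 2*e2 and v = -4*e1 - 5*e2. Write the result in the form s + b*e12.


Expand: (2*e1 - 2*e2)(-4*e1 - 5*e2)
= 2*(-4)*e1e1 + 2*(-5)*e1e2 + (-2)*(-4)*e2e1 + (-2)*(-5)*e2e2
Using e1^2 = e2^2 = 1, e2e1 = -e1e2:
Scalar part s = 2*(-4) + (-2)*(-5) = -8 + 10 = 2
Bivector part b = 2*(-5) - (-2)*(-4) = -10 - 8 = -18
uv = 2 - 18*e12


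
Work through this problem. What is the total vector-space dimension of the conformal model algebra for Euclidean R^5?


The conformal model of R^5 uses Cl(6,1): the 5 Euclidean generators plus two extra orthogonal generators e+ (e+^2 = +1) and e- (e-^2 = -1), from which the null vectors e0, einf are built.
Number of generators m = 5 + 2 = 7.
dim Cl(p,q) = 2^m = 2^7 = 128
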